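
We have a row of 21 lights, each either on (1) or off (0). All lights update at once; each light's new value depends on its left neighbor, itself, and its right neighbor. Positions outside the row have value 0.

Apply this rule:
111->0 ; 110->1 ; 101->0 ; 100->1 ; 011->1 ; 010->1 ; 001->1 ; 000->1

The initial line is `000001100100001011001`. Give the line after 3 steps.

111111111111111011111
100000000000001010001
111111111111111011111

111111111111111011111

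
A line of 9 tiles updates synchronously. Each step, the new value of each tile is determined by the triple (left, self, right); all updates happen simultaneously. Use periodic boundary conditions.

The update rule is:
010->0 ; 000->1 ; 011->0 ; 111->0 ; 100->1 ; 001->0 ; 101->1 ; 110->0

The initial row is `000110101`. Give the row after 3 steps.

100010010

step 1: 110001010
step 2: 001100101
step 3: 100010010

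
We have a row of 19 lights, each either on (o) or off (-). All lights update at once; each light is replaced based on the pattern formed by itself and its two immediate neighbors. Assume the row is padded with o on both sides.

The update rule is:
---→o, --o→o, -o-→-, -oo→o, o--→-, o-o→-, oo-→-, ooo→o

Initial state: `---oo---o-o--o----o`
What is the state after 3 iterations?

-o--oo--ooo--oooooo

-ooo--oo----o--oooo
-oo--oo--ooo--ooooo
-o--oo--ooo--oooooo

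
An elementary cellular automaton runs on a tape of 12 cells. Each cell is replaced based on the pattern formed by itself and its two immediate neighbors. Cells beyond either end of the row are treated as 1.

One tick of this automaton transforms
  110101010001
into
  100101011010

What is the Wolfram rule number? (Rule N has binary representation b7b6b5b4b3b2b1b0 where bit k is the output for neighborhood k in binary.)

position 0: 111 → 1  (bit 7 = 1)
position 1: 110 → 0  (bit 6 = 0)
position 2: 101 → 0  (bit 5 = 0)
position 8: 100 → 1  (bit 4 = 1)
position 11: 011 → 0  (bit 3 = 0)
position 3: 010 → 1  (bit 2 = 1)
position 10: 001 → 1  (bit 1 = 1)
position 9: 000 → 0  (bit 0 = 0)
bits b7..b0 = 10010110 = 150

150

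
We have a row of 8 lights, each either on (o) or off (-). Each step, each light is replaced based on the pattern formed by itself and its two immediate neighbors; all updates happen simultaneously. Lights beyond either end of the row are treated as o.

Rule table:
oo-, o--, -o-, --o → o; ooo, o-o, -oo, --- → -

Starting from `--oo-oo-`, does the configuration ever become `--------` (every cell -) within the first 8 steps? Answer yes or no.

oo-o--o-
-o-oooo-
-o----o-
-oo--oo-
--ooo-o-
oo--o-o-
-oooo-o-
----o-o-
step 8 is ----o-o-, still not uniform -

no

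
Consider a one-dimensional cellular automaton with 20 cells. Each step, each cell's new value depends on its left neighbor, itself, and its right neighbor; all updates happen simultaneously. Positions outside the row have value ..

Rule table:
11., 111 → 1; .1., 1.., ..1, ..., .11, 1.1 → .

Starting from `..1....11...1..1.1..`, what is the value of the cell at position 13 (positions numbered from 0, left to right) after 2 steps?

.

........1...........
....................
position 13 holds .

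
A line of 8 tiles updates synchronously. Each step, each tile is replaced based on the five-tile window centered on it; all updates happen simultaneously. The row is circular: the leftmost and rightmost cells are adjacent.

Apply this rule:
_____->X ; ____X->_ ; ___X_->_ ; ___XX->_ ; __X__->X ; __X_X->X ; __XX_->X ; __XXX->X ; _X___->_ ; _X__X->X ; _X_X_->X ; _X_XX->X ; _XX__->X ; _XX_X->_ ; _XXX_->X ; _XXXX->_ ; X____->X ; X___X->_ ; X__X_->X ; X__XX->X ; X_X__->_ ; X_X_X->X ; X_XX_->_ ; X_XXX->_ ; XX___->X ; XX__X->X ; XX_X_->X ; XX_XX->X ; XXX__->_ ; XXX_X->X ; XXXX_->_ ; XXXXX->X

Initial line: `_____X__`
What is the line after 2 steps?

XXX__X_X
___XXXX_

___XXXX_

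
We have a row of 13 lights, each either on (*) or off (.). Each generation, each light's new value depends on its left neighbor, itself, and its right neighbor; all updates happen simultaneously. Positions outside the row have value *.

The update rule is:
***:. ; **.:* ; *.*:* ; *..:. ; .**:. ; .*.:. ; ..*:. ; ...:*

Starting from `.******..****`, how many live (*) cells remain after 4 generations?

*.....*......
*.***...****.
**..*.*....**
.*...*..**...
count of *: 4

4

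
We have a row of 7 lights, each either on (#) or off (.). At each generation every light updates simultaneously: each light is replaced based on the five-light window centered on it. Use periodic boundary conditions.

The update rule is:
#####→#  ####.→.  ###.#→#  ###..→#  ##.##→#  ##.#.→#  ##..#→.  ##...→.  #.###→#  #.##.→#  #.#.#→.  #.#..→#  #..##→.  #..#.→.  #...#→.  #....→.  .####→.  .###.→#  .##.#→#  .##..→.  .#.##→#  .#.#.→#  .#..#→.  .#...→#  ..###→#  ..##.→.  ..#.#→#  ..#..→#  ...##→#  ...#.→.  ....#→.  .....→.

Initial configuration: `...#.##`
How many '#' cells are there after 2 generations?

4

generation 1: ...###.
generation 2: ..####.
count of #: 4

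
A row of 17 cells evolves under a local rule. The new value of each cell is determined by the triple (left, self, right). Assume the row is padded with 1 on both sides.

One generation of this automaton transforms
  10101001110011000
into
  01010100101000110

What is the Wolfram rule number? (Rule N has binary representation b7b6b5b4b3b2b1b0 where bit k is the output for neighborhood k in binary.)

position 8: 111 → 1  (bit 7 = 1)
position 0: 110 → 0  (bit 6 = 0)
position 1: 101 → 1  (bit 5 = 1)
position 5: 100 → 1  (bit 4 = 1)
position 7: 011 → 0  (bit 3 = 0)
position 2: 010 → 0  (bit 2 = 0)
position 6: 001 → 0  (bit 1 = 0)
position 15: 000 → 1  (bit 0 = 1)
bits b7..b0 = 10110001 = 177

177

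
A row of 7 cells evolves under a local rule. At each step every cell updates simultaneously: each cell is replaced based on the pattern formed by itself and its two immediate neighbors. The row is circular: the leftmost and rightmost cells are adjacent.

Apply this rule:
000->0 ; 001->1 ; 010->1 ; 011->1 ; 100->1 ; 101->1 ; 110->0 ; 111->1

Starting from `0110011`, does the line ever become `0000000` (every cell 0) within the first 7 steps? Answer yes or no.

no

1101110
1011101
0111011
1110110
1101101
1011011
0110111
step 7 is 0110111, still not uniform 0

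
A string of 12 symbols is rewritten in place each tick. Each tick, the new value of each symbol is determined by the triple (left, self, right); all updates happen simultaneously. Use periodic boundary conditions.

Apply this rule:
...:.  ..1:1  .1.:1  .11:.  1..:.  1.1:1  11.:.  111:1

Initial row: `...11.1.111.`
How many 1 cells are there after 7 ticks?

..1..111.1..
.11.1.1.11..
1..11111....
1.1.111....1
.111.1....1.
1.1.11...11.
1111....1..1
count of 1: 6

6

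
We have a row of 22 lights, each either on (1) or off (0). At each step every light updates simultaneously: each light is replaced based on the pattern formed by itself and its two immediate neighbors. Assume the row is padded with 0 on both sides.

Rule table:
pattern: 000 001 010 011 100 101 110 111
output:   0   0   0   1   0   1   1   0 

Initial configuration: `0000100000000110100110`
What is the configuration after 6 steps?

0000000000000111000110
0000000000000101000110
0000000000000010000110
0000000000000000000110
0000000000000000000110  (fixed point — unchanged through step 6)

0000000000000000000110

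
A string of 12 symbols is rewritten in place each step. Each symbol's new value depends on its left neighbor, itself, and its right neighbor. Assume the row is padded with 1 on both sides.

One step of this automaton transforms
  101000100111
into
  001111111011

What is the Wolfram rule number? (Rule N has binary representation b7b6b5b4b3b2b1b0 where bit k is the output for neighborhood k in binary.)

151

position 10: 111 → 1  (bit 7 = 1)
position 0: 110 → 0  (bit 6 = 0)
position 1: 101 → 0  (bit 5 = 0)
position 3: 100 → 1  (bit 4 = 1)
position 9: 011 → 0  (bit 3 = 0)
position 2: 010 → 1  (bit 2 = 1)
position 5: 001 → 1  (bit 1 = 1)
position 4: 000 → 1  (bit 0 = 1)
bits b7..b0 = 10010111 = 151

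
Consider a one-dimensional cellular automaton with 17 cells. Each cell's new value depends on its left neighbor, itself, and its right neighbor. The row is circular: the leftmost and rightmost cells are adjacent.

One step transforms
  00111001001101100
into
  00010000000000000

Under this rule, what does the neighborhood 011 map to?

0

At position 2 the neighborhood is 011; the next row has 0 there.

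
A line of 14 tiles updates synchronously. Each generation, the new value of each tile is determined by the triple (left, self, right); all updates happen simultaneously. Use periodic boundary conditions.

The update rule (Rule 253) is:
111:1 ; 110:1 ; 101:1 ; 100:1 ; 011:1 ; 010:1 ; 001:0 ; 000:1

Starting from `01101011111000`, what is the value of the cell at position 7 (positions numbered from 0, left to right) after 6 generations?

1

generation 1: 01111111111111
generation 2: 11111111111111
generation 3: 11111111111111  (fixed point — unchanged through generation 6)
position 7 holds 1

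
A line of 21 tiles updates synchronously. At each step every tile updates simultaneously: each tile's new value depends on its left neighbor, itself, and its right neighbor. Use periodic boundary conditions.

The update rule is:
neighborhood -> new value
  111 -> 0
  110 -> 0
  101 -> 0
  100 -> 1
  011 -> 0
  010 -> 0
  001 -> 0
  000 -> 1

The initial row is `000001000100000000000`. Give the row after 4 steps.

111100110011111111111
000010001000000000000
111001100111111111111
000100010000000000000

000100010000000000000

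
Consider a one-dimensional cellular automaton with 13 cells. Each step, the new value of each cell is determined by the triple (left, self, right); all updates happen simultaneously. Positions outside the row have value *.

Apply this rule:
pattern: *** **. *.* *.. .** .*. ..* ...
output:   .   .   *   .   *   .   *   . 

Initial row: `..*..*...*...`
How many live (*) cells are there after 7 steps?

.*..*...*...*
*..*...*...**
..*...*...**.
.*...*...**.*
*...*...**.**
...*...**.**.
..*...**.**.*
count of *: 6

6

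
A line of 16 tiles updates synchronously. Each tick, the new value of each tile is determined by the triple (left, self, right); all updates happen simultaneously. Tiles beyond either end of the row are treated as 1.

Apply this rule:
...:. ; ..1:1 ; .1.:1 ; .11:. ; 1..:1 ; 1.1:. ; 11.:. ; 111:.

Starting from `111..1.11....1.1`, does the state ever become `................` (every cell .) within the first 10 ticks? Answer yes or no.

...111...1..11..
1.1...1.1111..11
..11.11.....11..
11.....1...1..11
..1...111.1111..
1111.1........11
.....11......1..
1...1..1....1111
.1.111111..1....
.1.......1111..1
tick 10 is .1.......1111..1, still not uniform .

no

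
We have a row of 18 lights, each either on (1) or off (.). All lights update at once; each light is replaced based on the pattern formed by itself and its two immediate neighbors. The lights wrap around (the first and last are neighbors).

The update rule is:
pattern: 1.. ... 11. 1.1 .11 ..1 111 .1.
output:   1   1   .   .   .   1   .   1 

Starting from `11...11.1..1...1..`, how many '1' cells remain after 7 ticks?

..111...1111111111
11...111..........
..111...1111111111  (repeats tick 1; period 2)
tick 7: ..111...1111111111
count of 1: 13

13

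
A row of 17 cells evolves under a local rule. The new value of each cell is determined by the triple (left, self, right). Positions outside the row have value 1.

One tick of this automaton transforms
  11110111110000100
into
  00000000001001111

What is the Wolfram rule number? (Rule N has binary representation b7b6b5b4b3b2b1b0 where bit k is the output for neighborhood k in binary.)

22

position 0: 111 → 0  (bit 7 = 0)
position 3: 110 → 0  (bit 6 = 0)
position 4: 101 → 0  (bit 5 = 0)
position 10: 100 → 1  (bit 4 = 1)
position 5: 011 → 0  (bit 3 = 0)
position 14: 010 → 1  (bit 2 = 1)
position 13: 001 → 1  (bit 1 = 1)
position 11: 000 → 0  (bit 0 = 0)
bits b7..b0 = 00010110 = 22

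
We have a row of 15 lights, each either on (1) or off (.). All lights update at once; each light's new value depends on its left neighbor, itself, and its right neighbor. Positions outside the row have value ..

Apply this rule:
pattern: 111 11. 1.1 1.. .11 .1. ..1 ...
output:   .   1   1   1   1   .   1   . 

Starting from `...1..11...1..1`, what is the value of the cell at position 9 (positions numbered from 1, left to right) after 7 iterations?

.

..1.11111.1.11.
.1.11...11.1111
1.1111.11111..1
.11..111...111.
111111.11.11.11
1....1111111111
.1..11........1
position 9 holds .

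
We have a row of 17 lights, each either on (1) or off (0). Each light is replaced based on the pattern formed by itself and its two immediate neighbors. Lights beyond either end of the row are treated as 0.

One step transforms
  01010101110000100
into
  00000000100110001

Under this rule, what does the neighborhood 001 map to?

At position 0 the neighborhood is 001; the next row has 0 there.

0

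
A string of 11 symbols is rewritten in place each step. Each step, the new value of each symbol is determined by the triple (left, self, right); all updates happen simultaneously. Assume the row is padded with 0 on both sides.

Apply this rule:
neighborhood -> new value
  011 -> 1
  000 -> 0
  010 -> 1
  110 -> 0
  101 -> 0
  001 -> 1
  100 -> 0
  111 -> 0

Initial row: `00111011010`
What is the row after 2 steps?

step 1: 01100010010
step 2: 11000110110

11000110110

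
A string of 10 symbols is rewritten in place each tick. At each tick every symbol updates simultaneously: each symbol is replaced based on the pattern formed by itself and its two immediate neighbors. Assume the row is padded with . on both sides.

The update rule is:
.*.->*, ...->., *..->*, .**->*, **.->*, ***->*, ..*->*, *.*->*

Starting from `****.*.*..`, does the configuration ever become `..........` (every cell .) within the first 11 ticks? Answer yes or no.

*********.
**********
**********  (fixed point — unchanged through tick 11)
tick 11 is **********, still not uniform .

no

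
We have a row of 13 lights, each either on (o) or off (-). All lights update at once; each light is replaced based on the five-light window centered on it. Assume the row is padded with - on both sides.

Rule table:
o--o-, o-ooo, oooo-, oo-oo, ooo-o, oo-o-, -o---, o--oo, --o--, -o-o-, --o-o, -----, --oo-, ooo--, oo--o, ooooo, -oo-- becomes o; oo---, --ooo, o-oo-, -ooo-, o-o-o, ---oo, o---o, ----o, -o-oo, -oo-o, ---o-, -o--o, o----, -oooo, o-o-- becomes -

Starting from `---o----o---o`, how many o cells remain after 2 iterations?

iteration 1: o--oo---oo--o
iteration 2: o-ooo---ooooo
count of o: 9

9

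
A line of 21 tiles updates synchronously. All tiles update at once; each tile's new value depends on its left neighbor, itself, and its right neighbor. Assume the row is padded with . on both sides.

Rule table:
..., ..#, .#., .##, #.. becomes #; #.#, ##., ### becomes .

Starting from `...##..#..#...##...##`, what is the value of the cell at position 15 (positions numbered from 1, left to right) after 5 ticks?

####.##########.####.
#....#..........#...#
#####################
#....................
#####################
position 15 holds #

#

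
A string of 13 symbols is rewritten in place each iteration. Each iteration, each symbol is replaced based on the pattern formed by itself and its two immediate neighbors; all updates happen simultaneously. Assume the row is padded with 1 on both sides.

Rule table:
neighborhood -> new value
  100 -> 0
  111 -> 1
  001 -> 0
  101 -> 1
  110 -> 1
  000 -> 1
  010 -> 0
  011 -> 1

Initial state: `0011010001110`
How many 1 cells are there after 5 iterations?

11

0011100101111
0011100011111
0011101011111
0011110111111
0011111111111
count of 1: 11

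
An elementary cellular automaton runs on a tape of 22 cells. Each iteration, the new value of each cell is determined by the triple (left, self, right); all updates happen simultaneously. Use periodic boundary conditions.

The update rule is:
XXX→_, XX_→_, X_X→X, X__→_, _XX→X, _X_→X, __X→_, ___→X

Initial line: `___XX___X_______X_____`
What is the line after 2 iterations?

__XX__XXXXX____XXXX___

XX_X__X_X_XXXXX_X_XXXX
__XX__XXXXX____XXXX___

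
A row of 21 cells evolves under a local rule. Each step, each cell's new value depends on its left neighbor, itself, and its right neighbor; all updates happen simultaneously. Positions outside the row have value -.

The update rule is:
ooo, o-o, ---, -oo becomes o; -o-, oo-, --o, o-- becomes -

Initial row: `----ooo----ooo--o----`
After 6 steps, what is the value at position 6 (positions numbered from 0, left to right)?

ooo-oo--oo-oo-----ooo
oo-oo---o-oo--ooo-oo-
o-oo--o--oo---oo-oo--
-oo------o--o-o-oo--o
-o--oooo-----o-oo----
----ooo--ooo--oo--ooo
position 6 holds o

o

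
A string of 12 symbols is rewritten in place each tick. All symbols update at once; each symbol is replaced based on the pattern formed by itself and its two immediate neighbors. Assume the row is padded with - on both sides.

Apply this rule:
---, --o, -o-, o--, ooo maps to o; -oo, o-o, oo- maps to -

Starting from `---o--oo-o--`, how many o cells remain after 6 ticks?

4

oooooo---ooo
-oooo-ooo-o-
o-oo---o--oo
o---oooooo--
oooo-oooo-oo
-oo---oo----
count of o: 4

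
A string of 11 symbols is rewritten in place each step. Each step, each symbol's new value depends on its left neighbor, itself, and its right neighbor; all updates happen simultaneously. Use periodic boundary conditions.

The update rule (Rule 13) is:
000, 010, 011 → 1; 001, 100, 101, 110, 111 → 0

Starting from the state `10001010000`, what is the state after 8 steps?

10101010110
10101010100
10101010100  (fixed point — unchanged through step 8)

10101010100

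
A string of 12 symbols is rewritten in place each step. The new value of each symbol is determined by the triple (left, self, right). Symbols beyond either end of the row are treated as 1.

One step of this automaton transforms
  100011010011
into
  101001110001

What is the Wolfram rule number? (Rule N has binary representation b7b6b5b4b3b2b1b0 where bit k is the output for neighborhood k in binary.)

position 11: 111 → 1  (bit 7 = 1)
position 0: 110 → 1  (bit 6 = 1)
position 6: 101 → 1  (bit 5 = 1)
position 1: 100 → 0  (bit 4 = 0)
position 4: 011 → 0  (bit 3 = 0)
position 7: 010 → 1  (bit 2 = 1)
position 3: 001 → 0  (bit 1 = 0)
position 2: 000 → 1  (bit 0 = 1)
bits b7..b0 = 11100101 = 229

229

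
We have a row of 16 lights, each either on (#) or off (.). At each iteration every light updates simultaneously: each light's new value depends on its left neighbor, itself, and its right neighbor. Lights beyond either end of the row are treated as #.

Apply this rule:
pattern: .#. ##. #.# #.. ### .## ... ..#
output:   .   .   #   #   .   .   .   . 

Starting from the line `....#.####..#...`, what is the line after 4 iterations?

.#.#....#....#..

#....#....#..#..
.#....#....#..#.
#.#....#....#..#
.#.#....#....#..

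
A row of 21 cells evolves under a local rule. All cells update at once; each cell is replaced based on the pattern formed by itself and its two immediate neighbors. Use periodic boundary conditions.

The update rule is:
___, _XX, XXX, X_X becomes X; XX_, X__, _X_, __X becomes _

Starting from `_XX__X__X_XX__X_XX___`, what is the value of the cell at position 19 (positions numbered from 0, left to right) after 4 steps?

_X_______XX____XX__XX
X__XXXXX_X__XX_X___X_
___XXXX_X___X_X__X__X
_X_XXX_X__X__X_______
position 19 holds _

_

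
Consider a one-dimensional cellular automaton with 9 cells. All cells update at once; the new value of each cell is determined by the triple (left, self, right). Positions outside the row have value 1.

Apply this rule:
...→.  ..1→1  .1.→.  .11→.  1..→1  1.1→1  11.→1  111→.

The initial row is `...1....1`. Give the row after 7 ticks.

1.11.11..

1.1.1..1.
11.1.11.1
.11.1.11.
1.11.1.11
11.11.1..
.11.11.11
1.11.11..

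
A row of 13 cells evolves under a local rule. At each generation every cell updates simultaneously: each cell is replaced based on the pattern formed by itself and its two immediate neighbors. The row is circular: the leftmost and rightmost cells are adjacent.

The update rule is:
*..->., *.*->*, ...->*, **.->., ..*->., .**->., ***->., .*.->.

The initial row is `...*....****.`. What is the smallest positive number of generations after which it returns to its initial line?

generation 1: **...**......
generation 2: ...*....****.

2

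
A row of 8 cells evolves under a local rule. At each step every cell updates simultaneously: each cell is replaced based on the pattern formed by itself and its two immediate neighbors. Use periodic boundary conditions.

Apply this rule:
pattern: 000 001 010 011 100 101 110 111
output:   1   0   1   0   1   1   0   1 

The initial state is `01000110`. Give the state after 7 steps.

00100111

01110001
10101101
01110010
00101011
10111100
11011010
00100111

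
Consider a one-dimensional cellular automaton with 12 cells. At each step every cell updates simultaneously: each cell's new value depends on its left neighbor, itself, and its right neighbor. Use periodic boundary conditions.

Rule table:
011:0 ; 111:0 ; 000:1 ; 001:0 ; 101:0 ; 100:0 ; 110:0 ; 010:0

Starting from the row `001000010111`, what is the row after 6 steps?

000011000000
111000011111
000011000000  (repeats step 1; period 2)
step 6: 111000011111

111000011111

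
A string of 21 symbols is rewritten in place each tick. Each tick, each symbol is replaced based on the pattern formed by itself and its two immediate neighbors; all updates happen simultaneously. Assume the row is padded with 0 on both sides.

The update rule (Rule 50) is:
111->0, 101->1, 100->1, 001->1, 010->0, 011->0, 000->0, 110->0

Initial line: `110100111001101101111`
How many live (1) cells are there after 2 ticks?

001011000110010010000
010100101001101101000
count of 1: 9

9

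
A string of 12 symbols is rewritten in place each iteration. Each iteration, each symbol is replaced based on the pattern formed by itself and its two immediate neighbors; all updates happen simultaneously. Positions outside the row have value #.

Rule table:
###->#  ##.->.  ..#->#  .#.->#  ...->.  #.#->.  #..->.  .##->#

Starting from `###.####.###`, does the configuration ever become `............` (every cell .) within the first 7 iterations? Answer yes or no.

no

##..###..###
#..###..####
..###..#####
.###..######
.##..#######
.#..########
.#.#########
iteration 7 is .#.#########, still not uniform .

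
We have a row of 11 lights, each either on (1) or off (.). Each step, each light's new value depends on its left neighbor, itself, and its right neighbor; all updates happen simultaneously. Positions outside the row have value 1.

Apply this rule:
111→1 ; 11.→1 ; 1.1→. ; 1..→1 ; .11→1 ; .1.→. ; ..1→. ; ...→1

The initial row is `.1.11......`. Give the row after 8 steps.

...1111111.
11.1111111.
11.1111111.  (fixed point — unchanged through step 8)

11.1111111.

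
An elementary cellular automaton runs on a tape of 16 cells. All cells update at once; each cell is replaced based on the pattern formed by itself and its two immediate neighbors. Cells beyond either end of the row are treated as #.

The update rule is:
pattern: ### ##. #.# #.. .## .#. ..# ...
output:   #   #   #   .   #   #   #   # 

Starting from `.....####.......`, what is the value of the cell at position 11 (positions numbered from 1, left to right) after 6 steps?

#

.########.######
################
################  (fixed point — unchanged through step 6)
position 11 holds #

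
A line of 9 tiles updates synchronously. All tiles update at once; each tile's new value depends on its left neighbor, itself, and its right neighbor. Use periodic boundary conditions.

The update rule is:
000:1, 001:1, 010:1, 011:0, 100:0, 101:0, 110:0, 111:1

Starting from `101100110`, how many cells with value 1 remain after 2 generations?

7

generation 1: 100001000
generation 2: 101111011
count of 1: 7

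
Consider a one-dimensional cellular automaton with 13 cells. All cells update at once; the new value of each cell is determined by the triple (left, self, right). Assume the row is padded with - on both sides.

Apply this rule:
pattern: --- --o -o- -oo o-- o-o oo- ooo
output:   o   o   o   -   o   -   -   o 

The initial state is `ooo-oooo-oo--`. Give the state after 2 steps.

-o---oo----oo
ooooo--oooo--

ooooo--oooo--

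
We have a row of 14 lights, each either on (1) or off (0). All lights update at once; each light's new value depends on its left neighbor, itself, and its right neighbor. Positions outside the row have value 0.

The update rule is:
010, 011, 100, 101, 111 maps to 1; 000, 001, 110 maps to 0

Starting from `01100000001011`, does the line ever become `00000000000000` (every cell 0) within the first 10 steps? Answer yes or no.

01010000001110
01111000001101
01110100001011
01101110001110
01011101001101
01111011101011
01110111011110
01101110111101
01011101111011
01111011110110
step 10 is 01111011110110, still not uniform 0

no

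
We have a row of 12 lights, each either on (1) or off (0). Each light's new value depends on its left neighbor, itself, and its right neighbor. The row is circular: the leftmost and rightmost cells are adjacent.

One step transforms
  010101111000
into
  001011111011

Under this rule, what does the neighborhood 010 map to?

At position 1 the neighborhood is 010; the next row has 0 there.

0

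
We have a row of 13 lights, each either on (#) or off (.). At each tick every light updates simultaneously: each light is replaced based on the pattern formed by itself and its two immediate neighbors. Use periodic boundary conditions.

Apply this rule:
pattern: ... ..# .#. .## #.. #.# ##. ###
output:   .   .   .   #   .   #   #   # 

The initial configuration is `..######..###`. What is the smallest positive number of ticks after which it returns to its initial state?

1

tick 1: ..######..###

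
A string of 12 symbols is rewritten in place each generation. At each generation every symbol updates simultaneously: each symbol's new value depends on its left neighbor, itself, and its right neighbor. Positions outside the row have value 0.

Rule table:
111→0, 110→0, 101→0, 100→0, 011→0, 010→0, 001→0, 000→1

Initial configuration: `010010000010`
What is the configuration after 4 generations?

generation 1: 000000111000
generation 2: 111110000011
generation 3: 000000111000  (repeats generation 1; period 2)
generation 4: 111110000011

111110000011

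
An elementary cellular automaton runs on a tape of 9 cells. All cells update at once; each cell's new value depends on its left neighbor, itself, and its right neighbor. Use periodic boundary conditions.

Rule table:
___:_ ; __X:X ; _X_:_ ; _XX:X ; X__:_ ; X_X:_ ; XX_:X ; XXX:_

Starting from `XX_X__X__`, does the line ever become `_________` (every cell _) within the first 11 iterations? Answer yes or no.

no

iteration 1: XX___X__X
iteration 2: _X__X__XX
iteration 3: ___X__XXX
iteration 4: __X__XX_X
iteration 5: _X__XXX__
iteration 6: X__XX_X__
iteration 7: __XXX___X
iteration 8: _XX_X__X_
iteration 9: XXX___X__
iteration 10: X_X__X__X
iteration 11: X___X__XX
iteration 11 is X___X__XX, still not uniform _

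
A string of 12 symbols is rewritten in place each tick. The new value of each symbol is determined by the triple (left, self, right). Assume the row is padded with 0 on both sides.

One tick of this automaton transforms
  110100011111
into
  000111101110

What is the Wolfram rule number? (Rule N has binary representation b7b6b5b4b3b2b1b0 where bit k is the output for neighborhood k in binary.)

position 8: 111 → 1  (bit 7 = 1)
position 1: 110 → 0  (bit 6 = 0)
position 2: 101 → 0  (bit 5 = 0)
position 4: 100 → 1  (bit 4 = 1)
position 0: 011 → 0  (bit 3 = 0)
position 3: 010 → 1  (bit 2 = 1)
position 6: 001 → 1  (bit 1 = 1)
position 5: 000 → 1  (bit 0 = 1)
bits b7..b0 = 10010111 = 151

151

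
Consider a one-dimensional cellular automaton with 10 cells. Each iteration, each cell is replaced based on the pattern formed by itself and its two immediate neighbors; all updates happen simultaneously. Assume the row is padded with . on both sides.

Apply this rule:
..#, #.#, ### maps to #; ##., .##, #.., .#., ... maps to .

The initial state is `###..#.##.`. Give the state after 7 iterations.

#.........

.#..#.#...
#..#.#....
..#.#.....
.#.#......
#.#.......
.#........
#.........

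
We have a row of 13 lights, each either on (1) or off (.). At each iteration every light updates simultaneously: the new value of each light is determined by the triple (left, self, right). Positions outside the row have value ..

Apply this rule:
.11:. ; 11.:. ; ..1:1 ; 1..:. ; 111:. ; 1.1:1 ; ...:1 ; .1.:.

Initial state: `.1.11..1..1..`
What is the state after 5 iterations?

11..1...1..1.

1.1...1..1..1
.1..11..1..1.
1..1...1..1..
..1..11..1..1
11..1...1..1.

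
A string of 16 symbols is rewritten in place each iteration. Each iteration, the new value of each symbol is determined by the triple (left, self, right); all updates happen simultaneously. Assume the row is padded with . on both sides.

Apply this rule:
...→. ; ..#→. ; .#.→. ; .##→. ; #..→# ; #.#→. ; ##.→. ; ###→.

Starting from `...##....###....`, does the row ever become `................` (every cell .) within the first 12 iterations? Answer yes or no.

yes

.....#......#...
......#......#..
.......#......#.
........#......#
.........#......
..........#.....
...........#....
............#...
.............#..
..............#.
...............#
................
all cells are . at iteration 12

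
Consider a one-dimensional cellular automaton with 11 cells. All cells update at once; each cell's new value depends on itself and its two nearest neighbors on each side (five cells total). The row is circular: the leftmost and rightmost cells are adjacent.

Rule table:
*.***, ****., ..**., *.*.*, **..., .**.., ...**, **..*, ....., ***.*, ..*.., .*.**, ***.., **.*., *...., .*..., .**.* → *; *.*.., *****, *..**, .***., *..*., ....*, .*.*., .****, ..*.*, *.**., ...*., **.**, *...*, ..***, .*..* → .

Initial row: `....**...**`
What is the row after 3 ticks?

tick 1: **.****.***
tick 2: **.*.**.*..
tick 3: *****.**...

*****.**...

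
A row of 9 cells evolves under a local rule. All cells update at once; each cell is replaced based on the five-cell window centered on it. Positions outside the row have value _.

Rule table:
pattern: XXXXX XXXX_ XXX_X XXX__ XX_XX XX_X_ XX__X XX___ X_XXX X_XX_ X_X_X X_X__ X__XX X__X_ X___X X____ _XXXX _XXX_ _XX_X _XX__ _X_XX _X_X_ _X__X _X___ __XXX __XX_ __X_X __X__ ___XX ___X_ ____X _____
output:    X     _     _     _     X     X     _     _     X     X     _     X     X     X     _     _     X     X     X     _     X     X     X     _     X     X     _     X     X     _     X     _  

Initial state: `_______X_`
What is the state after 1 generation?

_____X_X_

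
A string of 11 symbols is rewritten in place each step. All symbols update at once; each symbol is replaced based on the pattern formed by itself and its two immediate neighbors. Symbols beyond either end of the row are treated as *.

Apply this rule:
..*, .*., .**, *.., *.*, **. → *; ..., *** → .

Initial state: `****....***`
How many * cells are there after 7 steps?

9

...**..**..
*.*********
***........
..**......*
*****....**
....**..**.
*..********
count of *: 9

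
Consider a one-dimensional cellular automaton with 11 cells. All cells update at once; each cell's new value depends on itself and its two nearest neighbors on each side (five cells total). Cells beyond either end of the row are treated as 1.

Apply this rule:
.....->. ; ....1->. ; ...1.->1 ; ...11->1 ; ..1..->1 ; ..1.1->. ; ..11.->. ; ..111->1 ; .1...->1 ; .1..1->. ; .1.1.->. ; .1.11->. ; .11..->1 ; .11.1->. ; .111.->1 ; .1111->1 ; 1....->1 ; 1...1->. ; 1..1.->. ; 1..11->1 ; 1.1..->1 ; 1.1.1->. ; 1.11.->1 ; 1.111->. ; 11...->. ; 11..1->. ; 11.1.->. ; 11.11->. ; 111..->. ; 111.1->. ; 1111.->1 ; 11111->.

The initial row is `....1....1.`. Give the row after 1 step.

.1.1111.1..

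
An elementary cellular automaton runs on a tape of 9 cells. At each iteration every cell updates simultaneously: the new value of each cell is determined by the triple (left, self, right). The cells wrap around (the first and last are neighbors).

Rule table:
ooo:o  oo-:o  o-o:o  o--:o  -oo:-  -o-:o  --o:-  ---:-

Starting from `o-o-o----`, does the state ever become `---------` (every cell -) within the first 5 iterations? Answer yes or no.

no

iteration 1: oooooo---
iteration 2: -oooooo--
iteration 3: --oooooo-
iteration 4: ---oooooo
iteration 5: o---ooooo
iteration 5 is o---ooooo, still not uniform -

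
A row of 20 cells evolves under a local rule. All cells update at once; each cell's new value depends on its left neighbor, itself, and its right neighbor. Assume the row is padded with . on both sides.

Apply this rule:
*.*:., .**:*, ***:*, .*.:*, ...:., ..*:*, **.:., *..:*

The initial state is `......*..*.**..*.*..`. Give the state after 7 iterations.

iteration 1: .....*****.*.***.**.
iteration 2: ....*****..*.**..*.*
iteration 3: ...*****.***.*.***.*
iteration 4: ..*****..**..*.**..*
iteration 5: .*****.***.***.*.***
iteration 6: *****..**..**..*.**.
iteration 7: ****.***.***.***.*.*

****.***.***.***.*.*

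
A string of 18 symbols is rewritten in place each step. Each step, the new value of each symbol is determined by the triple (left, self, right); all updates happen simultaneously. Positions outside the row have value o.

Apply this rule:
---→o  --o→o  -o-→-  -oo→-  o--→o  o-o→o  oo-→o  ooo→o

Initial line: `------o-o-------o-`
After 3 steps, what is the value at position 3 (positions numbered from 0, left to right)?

oooooo-o-ooooooo-o
ooooooo-o-ooooooo-
oooooooo-o-ooooooo
position 3 holds o

o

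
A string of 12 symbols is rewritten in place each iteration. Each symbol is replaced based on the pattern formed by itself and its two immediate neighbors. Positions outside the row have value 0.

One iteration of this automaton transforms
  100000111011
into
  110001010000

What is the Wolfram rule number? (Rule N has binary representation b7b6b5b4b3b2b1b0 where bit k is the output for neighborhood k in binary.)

150

position 7: 111 → 1  (bit 7 = 1)
position 8: 110 → 0  (bit 6 = 0)
position 9: 101 → 0  (bit 5 = 0)
position 1: 100 → 1  (bit 4 = 1)
position 6: 011 → 0  (bit 3 = 0)
position 0: 010 → 1  (bit 2 = 1)
position 5: 001 → 1  (bit 1 = 1)
position 2: 000 → 0  (bit 0 = 0)
bits b7..b0 = 10010110 = 150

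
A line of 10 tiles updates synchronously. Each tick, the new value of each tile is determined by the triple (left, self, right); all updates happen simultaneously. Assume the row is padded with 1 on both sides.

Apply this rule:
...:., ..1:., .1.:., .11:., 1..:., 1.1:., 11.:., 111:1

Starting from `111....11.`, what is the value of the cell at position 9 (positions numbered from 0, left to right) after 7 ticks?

tick 1: 11........
tick 2: 1.........
tick 3: ..........
tick 4: ..........  (fixed point — unchanged through tick 7)
position 9 holds .

.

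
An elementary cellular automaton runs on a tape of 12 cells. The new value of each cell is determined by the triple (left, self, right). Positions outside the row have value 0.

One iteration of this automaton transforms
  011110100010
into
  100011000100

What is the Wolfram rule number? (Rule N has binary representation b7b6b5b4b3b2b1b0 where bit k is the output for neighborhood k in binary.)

98

position 2: 111 → 0  (bit 7 = 0)
position 4: 110 → 1  (bit 6 = 1)
position 5: 101 → 1  (bit 5 = 1)
position 7: 100 → 0  (bit 4 = 0)
position 1: 011 → 0  (bit 3 = 0)
position 6: 010 → 0  (bit 2 = 0)
position 0: 001 → 1  (bit 1 = 1)
position 8: 000 → 0  (bit 0 = 0)
bits b7..b0 = 01100010 = 98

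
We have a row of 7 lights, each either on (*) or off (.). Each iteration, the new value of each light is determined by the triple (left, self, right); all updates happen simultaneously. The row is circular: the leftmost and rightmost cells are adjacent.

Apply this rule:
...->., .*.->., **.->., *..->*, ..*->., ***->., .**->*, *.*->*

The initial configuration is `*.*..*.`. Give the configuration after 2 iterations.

*.*.*..

.*.*..*
*.*.*..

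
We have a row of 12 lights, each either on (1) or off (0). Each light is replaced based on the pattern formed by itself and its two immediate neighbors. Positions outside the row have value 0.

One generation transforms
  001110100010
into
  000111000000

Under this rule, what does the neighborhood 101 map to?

1

At position 5 the neighborhood is 101; the next row has 1 there.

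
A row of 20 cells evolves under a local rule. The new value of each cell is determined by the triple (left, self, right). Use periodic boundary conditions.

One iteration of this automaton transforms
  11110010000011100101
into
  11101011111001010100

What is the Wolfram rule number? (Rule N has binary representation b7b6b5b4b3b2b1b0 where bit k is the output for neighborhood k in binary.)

position 0: 111 → 1  (bit 7 = 1)
position 3: 110 → 0  (bit 6 = 0)
position 18: 101 → 0  (bit 5 = 0)
position 4: 100 → 1  (bit 4 = 1)
position 12: 011 → 0  (bit 3 = 0)
position 6: 010 → 1  (bit 2 = 1)
position 5: 001 → 0  (bit 1 = 0)
position 8: 000 → 1  (bit 0 = 1)
bits b7..b0 = 10010101 = 149

149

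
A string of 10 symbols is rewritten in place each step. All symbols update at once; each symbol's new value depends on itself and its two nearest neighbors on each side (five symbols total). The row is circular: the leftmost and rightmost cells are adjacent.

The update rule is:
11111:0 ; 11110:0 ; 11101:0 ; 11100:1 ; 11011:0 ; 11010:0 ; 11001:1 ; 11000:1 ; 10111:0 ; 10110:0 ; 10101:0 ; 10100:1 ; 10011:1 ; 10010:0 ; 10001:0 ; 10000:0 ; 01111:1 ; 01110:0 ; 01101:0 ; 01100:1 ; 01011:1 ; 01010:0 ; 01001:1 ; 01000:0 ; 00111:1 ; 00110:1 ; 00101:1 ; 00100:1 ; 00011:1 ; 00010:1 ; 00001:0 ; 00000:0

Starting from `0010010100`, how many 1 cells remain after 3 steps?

0111010100
1100000100
1110001111
count of 1: 7

7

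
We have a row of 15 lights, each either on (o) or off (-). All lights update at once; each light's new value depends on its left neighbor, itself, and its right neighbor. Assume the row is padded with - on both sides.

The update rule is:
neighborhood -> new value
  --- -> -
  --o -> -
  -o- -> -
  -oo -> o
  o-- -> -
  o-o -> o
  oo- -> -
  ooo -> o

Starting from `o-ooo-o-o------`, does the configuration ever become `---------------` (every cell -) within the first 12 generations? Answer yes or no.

yes

-ooo-o-o-------
-oo-o-o--------
-o-o-o---------
--o-o----------
---o-----------
---------------
all cells are - at generation 6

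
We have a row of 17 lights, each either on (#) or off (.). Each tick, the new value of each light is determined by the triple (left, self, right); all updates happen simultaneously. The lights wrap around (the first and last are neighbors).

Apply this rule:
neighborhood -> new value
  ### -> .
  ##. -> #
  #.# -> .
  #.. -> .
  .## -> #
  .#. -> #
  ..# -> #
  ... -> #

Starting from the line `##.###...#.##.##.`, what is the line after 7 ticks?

##.#.#.###.##.##.
##.#.#.#.#.##.##.
##.#.#.#.#.##.##.  (fixed point — unchanged through tick 7)

##.#.#.#.#.##.##.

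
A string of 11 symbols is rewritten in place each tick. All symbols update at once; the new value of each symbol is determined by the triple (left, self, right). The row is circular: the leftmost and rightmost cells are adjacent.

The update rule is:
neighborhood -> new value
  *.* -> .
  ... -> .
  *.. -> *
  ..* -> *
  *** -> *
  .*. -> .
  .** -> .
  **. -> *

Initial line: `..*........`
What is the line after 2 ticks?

.*.*.......
*...*......

*...*......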